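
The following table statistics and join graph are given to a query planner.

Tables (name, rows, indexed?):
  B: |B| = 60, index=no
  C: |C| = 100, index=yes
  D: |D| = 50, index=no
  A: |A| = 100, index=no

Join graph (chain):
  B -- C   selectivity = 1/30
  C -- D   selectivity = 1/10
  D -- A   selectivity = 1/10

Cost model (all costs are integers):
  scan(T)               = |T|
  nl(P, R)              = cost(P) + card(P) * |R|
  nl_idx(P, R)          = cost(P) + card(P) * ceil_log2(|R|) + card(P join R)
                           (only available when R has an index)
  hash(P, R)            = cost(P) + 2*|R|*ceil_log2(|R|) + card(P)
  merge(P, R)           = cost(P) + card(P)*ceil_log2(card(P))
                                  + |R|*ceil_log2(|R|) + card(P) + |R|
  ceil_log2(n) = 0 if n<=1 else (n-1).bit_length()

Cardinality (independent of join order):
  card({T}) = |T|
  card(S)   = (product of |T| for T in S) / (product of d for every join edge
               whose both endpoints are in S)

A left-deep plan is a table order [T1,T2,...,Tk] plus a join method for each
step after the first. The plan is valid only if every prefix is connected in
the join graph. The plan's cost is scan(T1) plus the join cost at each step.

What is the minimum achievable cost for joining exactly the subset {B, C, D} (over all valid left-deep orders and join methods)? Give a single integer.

Selinger DP over subsets of {B,C,D}:
  {B}: scan cost=60, card=60
  {C}: scan cost=100, card=100
  {D}: scan cost=50, card=50
  {BC}: card=200; try (C,nl_idx)→680, (B,hash)→920, (C,merge)→1280, (B,merge)→1320, (C,hash)→1520, (C,nl)→6060 …(+1); best=680 via (C,nl_idx)
  {CD}: card=500; try (D,hash)→800, (C,nl_idx)→900, (C,merge)→1200, (D,merge)→1250, (C,hash)→1500, (C,nl)→5050 …(+1); best=800 via (D,hash)
  {BCD}: card=1000; try (D,hash)→1480, (B,hash)→2020, (D,merge)→2830, (B,merge)→6220, (D,nl)→10680, (B,nl)→30800; best=1480 via (D,hash)

1480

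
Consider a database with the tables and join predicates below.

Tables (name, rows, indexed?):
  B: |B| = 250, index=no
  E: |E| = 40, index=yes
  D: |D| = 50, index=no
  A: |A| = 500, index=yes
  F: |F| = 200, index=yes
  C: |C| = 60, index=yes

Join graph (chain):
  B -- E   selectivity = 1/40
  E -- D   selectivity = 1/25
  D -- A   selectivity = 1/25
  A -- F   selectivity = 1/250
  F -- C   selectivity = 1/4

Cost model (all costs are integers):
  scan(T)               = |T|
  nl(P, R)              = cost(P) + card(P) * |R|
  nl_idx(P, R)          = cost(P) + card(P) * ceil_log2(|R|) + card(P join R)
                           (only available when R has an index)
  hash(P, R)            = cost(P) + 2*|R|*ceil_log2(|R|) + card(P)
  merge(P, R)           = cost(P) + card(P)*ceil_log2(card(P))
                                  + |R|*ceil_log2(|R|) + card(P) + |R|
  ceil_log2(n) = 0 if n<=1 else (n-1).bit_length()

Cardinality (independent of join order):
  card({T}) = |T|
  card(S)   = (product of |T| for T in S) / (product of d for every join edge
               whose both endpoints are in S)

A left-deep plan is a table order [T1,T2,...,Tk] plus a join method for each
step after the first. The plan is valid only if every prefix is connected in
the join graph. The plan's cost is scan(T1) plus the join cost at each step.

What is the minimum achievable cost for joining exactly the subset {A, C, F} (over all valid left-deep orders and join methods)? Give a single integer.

3520

Selinger DP over subsets of {A,C,F}:
  {A}: scan cost=500, card=500
  {F}: scan cost=200, card=200
  {C}: scan cost=60, card=60
  {AF}: card=400; try (A,nl_idx)→2400, (F,hash)→4200, (F,nl_idx)→4900, (A,merge)→7000, (F,merge)→7300, (A,hash)→9400 …(+2); best=2400 via (A,nl_idx)
  {CF}: card=3000; try (C,hash)→1120, (F,merge)→2280, (C,merge)→2420, (F,hash)→3320, (F,nl_idx)→3540, (C,nl_idx)→4400 …(+2); best=1120 via (C,hash)
  {ACF}: card=6000; try (C,hash)→3520, (C,merge)→6820, (C,nl_idx)→10800, (A,hash)→13120, (C,nl)→26400, (A,nl_idx)→34120 …(+2); best=3520 via (C,hash)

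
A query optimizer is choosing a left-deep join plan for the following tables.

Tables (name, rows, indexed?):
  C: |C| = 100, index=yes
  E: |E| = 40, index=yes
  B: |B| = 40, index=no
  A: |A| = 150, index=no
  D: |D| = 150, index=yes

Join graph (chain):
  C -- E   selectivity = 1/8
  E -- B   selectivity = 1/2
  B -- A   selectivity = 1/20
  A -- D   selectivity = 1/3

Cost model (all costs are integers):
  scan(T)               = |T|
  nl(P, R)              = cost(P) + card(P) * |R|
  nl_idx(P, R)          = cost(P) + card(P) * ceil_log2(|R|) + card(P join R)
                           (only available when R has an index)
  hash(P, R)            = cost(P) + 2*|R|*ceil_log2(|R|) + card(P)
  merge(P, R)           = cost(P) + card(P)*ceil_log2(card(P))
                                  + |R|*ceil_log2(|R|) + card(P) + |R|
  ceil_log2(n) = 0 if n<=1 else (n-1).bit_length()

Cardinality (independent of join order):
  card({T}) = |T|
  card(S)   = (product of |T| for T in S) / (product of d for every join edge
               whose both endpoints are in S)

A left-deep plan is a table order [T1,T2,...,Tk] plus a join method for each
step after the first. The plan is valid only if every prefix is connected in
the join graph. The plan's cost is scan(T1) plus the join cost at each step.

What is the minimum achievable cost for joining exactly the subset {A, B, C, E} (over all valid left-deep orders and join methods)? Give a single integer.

Selinger DP over subsets of {A,B,C,E}:
  {C}: scan cost=100, card=100
  {E}: scan cost=40, card=40
  {B}: scan cost=40, card=40
  {A}: scan cost=150, card=150
  {CE}: card=500; try (E,hash)→680, (C,nl_idx)→820, (C,merge)→1120, (E,merge)→1180, (E,nl_idx)→1200, (C,hash)→1480 …(+2); best=680 via (E,hash)
  {BE}: card=800; try (E,hash)→560, (B,hash)→560, (E,merge)→600, (B,merge)→600, (E,nl_idx)→1080, (E,nl)→1640 …(+1); best=560 via (E,hash)
  {AB}: card=300; try (B,hash)→780, (A,merge)→1670, (B,merge)→1780, (A,hash)→2480, (A,nl)→6040, (B,nl)→6150; best=780 via (B,hash)
  {BCE}: card=10000; try (B,hash)→1660, (C,hash)→2760, (B,merge)→5960, (C,merge)→10160, (C,nl_idx)→16160, (B,nl)→20680 …(+1); best=1660 via (B,hash)
  {ABE}: card=6000; try (E,hash)→1560, (A,hash)→3760, (E,merge)→4060, (E,nl_idx)→8580, (A,merge)→10710, (E,nl)→12780 …(+1); best=1560 via (E,hash)
  {ABCE}: card=75000; try (C,hash)→8960, (A,hash)→14060, (C,merge)→86360, (C,nl_idx)→118560, (A,merge)→153010, (C,nl)→601560 …(+1); best=8960 via (C,hash)

8960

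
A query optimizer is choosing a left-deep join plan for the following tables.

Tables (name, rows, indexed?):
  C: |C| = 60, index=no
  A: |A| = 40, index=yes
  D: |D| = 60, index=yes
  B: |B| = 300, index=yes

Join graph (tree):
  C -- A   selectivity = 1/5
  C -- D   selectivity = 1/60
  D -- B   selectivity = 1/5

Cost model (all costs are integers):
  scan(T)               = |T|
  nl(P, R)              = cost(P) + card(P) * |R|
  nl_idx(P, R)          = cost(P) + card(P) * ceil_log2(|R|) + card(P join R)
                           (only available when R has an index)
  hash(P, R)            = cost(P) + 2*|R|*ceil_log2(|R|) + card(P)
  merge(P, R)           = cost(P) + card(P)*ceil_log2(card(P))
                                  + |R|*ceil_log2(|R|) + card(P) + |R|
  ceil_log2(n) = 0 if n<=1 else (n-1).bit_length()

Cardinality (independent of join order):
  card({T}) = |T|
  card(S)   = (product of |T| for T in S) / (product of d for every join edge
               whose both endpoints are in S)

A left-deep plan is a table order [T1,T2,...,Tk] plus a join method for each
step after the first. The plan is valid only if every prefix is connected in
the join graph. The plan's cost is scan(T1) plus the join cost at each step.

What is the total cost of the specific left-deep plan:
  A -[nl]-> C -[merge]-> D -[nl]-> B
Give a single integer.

151660

step 1: scan A: cost=40, card=40
step 2: join C via nl
    card(P join C) = 40*60/(5) = 480
    cost = 40 + 40*60 = 2440
step 3: join D via merge
    card(P join D) = 480*60/(60) = 480
    cost = 2440 + 480*9 + 60*6 + 480 + 60 = 7660
step 4: join B via nl
    card(P join B) = 480*300/(5) = 28800
    cost = 7660 + 480*300 = 151660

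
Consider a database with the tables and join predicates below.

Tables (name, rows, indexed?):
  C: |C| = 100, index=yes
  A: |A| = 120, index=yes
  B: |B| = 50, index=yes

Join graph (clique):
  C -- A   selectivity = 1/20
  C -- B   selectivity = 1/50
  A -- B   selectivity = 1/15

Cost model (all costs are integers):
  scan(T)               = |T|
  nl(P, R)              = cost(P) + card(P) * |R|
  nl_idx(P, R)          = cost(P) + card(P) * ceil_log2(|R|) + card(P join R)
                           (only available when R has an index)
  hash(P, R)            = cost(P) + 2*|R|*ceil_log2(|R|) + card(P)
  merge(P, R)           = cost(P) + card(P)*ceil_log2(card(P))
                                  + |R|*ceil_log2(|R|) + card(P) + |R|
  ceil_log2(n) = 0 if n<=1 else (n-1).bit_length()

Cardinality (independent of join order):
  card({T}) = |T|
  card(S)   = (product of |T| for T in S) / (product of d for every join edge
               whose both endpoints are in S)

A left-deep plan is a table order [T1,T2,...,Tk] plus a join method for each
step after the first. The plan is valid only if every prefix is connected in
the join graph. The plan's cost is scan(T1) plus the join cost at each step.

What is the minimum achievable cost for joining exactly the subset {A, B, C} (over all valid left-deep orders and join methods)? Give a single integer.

1240

Selinger DP over subsets of {A,B,C}:
  {C}: scan cost=100, card=100
  {A}: scan cost=120, card=120
  {B}: scan cost=50, card=50
  {AC}: card=600; try (A,nl_idx)→1400, (C,nl_idx)→1560, (C,hash)→1640, (A,merge)→1860, (C,merge)→1880, (A,hash)→1880 …(+2); best=1400 via (A,nl_idx)
  {BC}: card=100; try (C,nl_idx)→500, (B,hash)→800, (B,nl_idx)→800, (C,merge)→1200, (B,merge)→1250, (C,hash)→1500 …(+2); best=500 via (C,nl_idx)
  {AB}: card=400; try (A,nl_idx)→800, (B,hash)→840, (B,nl_idx)→1240, (A,merge)→1360, (B,merge)→1430, (A,hash)→1780 …(+2); best=800 via (A,nl_idx)
  {ABC}: card=40; try (A,nl_idx)→1240, (A,merge)→2260, (A,hash)→2280, (C,hash)→2600, (B,hash)→2600, (C,nl_idx)→3640 …(+6); best=1240 via (A,nl_idx)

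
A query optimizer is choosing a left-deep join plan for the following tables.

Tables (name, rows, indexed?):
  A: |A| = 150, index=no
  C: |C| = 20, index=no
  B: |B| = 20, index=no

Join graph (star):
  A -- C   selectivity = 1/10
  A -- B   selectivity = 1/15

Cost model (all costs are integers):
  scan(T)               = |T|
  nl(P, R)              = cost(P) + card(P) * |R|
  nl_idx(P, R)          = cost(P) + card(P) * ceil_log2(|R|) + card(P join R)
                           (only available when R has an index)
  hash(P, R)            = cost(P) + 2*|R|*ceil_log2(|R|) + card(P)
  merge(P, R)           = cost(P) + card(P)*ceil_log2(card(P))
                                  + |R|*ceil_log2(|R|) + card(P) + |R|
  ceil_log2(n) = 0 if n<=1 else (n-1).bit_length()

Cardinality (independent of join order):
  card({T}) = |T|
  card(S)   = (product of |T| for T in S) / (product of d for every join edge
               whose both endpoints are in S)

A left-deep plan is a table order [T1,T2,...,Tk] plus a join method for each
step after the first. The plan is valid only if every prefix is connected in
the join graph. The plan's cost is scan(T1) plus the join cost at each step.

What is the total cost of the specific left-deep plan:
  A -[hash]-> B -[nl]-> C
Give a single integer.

step 1: scan A: cost=150, card=150
step 2: join B via hash
    card(P join B) = 150*20/(15) = 200
    cost = 150 + 2*20*5 + 150 = 500
step 3: join C via nl
    card(P join C) = 200*20/(10) = 400
    cost = 500 + 200*20 = 4500

4500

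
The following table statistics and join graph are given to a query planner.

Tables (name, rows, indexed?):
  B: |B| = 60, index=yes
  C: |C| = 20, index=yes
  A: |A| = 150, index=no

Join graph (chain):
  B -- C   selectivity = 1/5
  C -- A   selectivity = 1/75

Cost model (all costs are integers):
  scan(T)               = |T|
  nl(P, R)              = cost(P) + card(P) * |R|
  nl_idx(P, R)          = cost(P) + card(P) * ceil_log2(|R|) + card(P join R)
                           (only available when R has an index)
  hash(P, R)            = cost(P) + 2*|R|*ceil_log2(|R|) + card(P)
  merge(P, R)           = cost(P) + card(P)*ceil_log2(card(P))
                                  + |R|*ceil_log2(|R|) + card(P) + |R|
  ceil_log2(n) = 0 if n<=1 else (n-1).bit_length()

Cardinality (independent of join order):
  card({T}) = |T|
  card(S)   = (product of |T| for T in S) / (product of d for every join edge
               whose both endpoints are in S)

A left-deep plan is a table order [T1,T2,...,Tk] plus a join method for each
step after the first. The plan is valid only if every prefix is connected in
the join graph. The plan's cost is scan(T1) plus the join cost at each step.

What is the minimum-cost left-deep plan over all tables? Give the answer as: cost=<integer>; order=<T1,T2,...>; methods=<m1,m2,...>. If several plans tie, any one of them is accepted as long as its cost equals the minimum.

cost=1200; order=A,C,B; methods=hash,merge

Selinger DP (subsets sized 1..n):
  {B}: scan cost=60, card=60
  {C}: scan cost=20, card=20
  {A}: scan cost=150, card=150
  {BC}: card=240; try (C,hash)→320, (B,nl_idx)→380, (B,merge)→560, (C,merge)→600, (C,nl_idx)→600, (B,hash)→760 …(+2); best=320 via (C,hash)
  {AC}: card=40; try (C,hash)→500, (C,nl_idx)→940, (A,merge)→1490, (C,merge)→1620, (A,hash)→2440, (A,nl)→3020 …(+1); best=500 via (C,hash)
  {ABC}: card=480; try (B,merge)→1200, (B,nl_idx)→1220, (B,hash)→1260, (B,nl)→2900, (A,hash)→2960, (A,merge)→3830 …(+1); best=1200 via (B,merge)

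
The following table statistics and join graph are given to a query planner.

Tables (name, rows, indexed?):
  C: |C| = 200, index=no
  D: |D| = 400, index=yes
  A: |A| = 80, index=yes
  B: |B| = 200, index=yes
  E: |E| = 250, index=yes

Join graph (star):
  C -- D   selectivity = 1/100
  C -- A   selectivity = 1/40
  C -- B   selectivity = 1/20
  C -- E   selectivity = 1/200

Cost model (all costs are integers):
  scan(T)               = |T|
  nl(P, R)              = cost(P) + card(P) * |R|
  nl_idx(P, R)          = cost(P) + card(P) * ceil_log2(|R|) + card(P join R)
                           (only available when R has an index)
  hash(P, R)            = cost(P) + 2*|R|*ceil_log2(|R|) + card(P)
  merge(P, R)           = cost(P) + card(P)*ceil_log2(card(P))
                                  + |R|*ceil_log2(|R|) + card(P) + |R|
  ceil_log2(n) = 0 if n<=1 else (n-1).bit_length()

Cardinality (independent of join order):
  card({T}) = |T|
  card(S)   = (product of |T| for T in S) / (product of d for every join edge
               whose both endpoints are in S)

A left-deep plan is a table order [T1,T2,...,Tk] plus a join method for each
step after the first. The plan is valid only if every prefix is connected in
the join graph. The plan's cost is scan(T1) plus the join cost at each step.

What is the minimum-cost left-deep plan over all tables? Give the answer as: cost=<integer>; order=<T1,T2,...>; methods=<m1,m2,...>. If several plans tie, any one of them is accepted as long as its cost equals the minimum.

cost=12620; order=C,E,D,A,B; methods=nl_idx,nl_idx,hash,hash

Selinger DP (subsets sized 1..n):
  {C}: scan cost=200, card=200
  {D}: scan cost=400, card=400
  {A}: scan cost=80, card=80
  {B}: scan cost=200, card=200
  {E}: scan cost=250, card=250
  {CD}: card=800; try (D,nl_idx)→2800, (C,hash)→4000, (D,merge)→6000, (C,merge)→6200, (D,hash)→7600, (D,nl)→80200 …(+1); best=2800 via (D,nl_idx)
  {AC}: card=400; try (A,hash)→1520, (A,nl_idx)→2000, (C,merge)→2520, (A,merge)→2640, (C,hash)→3360, (C,nl)→16080 …(+1); best=1520 via (A,hash)
  {BC}: card=2000; try (C,hash)→3600, (B,hash)→3600, (C,merge)→3800, (B,merge)→3800, (B,nl_idx)→3800, (C,nl)→40200 …(+1); best=3600 via (C,hash)
  {CE}: card=250; try (E,nl_idx)→2050, (C,hash)→3700, (E,merge)→4250, (C,merge)→4300, (E,hash)→4400, (E,nl)→50200 …(+1); best=2050 via (E,nl_idx)
  {ACD}: card=1600; try (A,hash)→4720, (D,nl_idx)→6720, (D,hash)→9120, (D,merge)→9520, (A,nl_idx)→10000, (A,merge)→12240 …(+2); best=4720 via (A,hash)
  {BCD}: card=8000; try (B,hash)→6800, (D,hash)→12800, (B,merge)→13400, (B,nl_idx)→17200, (D,nl_idx)→29600, (D,merge)→31600 …(+2); best=6800 via (B,hash)
  {CDE}: card=1000; try (D,nl_idx)→5300, (E,hash)→7600, (D,merge)→8300, (D,hash)→9500, (E,nl_idx)→10200, (E,merge)→13850 …(+2); best=5300 via (D,nl_idx)
  {ABC}: card=4000; try (B,hash)→5120, (A,hash)→6720, (B,merge)→7320, (B,nl_idx)→8720, (A,nl_idx)→21600, (A,merge)→28240 …(+2); best=5120 via (B,hash)
  {ACE}: card=500; try (A,hash)→3420, (A,nl_idx)→4300, (A,merge)→4940, (E,nl_idx)→5220, (E,hash)→5920, (E,merge)→7770 …(+2); best=3420 via (A,hash)
  {BCE}: card=2500; try (B,hash)→5500, (B,merge)→6100, (B,nl_idx)→6550, (E,hash)→9600, (E,nl_idx)→22100, (E,merge)→29850 …(+2); best=5500 via (B,hash)
  {ABCD}: card=16000; try (B,hash)→9520, (A,hash)→15920, (D,hash)→16320, (B,merge)→25720, (B,nl_idx)→33520, (D,nl_idx)→57120 …(+6); best=9520 via (B,hash)
  {ACDE}: card=2000; try (A,hash)→7420, (D,nl_idx)→9920, (E,hash)→10320, (D,hash)→11120, (D,merge)→12420, (A,nl_idx)→14300 …(+6); best=7420 via (A,hash)
  {BCDE}: card=10000; try (B,hash)→9500, (D,hash)→15200, (B,merge)→18100, (E,hash)→18800, (B,nl_idx)→23300, (D,nl_idx)→38000 …(+6); best=9500 via (B,hash)
  {ABCE}: card=5000; try (B,hash)→7120, (A,hash)→9120, (B,merge)→10220, (B,nl_idx)→12420, (E,hash)→13120, (A,nl_idx)→28000 …(+6); best=7120 via (B,hash)
  {ABCDE}: card=20000; try (B,hash)→12620, (D,hash)→19320, (A,hash)→20620, (E,hash)→29520, (B,merge)→33220, (B,nl_idx)→43420 …(+10); best=12620 via (B,hash)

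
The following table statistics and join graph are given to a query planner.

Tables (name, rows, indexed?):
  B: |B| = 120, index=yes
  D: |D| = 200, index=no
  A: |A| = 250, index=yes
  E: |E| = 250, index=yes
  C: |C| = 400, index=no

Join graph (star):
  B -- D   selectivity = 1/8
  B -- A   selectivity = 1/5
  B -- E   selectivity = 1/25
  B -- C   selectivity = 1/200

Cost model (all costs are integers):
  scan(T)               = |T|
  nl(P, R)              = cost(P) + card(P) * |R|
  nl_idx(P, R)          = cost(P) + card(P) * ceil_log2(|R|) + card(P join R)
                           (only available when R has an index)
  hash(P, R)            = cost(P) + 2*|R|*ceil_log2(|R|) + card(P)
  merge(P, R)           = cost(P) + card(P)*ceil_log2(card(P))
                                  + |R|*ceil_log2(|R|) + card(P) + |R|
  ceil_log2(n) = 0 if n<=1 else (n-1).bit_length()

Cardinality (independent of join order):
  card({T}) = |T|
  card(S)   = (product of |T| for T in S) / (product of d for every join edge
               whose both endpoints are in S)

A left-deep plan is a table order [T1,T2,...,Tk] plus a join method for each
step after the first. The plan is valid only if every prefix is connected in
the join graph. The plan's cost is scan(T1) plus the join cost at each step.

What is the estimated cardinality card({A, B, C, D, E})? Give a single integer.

Tables in S: A(250), B(120), C(400), D(200), E(250)
Edges inside S: B-D(d=8), B-A(d=5), B-E(d=25), B-C(d=200)
numerator = 250 * 120 * 400 * 200 * 250 = 600000000000
denominator = 8 * 5 * 25 * 200 = 200000
card(S) = 600000000000 / 200000 = 3000000

3000000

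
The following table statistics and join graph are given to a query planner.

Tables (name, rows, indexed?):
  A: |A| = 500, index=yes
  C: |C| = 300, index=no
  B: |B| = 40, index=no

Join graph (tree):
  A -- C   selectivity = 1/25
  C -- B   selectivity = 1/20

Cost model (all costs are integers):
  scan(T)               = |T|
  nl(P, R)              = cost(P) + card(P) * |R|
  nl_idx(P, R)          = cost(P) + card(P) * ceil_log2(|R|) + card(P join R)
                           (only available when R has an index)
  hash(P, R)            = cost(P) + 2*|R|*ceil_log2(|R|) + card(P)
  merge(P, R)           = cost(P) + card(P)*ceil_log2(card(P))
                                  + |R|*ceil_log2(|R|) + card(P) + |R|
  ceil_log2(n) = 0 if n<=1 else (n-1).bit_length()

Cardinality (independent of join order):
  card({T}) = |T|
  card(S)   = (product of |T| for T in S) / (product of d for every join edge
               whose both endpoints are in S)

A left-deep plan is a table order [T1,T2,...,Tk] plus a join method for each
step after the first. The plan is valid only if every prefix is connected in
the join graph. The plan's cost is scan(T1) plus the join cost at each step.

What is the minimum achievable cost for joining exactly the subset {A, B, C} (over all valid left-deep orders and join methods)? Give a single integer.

10680

Selinger DP over subsets of {A,B,C}:
  {A}: scan cost=500, card=500
  {C}: scan cost=300, card=300
  {B}: scan cost=40, card=40
  {AC}: card=6000; try (C,hash)→6400, (A,merge)→8300, (C,merge)→8500, (A,nl_idx)→9000, (A,hash)→9600, (A,nl)→150300 …(+1); best=6400 via (C,hash)
  {BC}: card=600; try (B,hash)→1080, (C,merge)→3320, (B,merge)→3580, (C,hash)→5480, (C,nl)→12040, (B,nl)→12300; best=1080 via (B,hash)
  {ABC}: card=12000; try (A,hash)→10680, (A,merge)→12680, (B,hash)→12880, (A,nl_idx)→18480, (B,merge)→90680, (B,nl)→246400 …(+1); best=10680 via (A,hash)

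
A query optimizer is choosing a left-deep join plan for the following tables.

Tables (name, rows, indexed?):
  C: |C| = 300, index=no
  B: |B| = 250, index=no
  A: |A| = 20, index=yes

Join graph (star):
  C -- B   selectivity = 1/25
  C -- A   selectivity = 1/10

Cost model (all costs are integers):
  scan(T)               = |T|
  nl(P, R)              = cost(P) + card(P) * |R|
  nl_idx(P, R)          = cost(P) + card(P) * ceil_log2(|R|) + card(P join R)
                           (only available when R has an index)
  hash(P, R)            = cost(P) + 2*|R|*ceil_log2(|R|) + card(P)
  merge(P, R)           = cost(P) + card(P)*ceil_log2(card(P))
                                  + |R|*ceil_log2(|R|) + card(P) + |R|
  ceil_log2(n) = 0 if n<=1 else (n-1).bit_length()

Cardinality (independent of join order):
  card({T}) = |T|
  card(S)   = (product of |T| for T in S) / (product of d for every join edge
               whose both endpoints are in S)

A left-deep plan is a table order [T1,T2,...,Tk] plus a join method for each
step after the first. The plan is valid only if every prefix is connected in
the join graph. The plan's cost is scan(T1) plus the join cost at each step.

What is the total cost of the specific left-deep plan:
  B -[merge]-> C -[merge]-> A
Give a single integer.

44620

step 1: scan B: cost=250, card=250
step 2: join C via merge
    card(P join C) = 250*300/(25) = 3000
    cost = 250 + 250*8 + 300*9 + 250 + 300 = 5500
step 3: join A via merge
    card(P join A) = 3000*20/(10) = 6000
    cost = 5500 + 3000*12 + 20*5 + 3000 + 20 = 44620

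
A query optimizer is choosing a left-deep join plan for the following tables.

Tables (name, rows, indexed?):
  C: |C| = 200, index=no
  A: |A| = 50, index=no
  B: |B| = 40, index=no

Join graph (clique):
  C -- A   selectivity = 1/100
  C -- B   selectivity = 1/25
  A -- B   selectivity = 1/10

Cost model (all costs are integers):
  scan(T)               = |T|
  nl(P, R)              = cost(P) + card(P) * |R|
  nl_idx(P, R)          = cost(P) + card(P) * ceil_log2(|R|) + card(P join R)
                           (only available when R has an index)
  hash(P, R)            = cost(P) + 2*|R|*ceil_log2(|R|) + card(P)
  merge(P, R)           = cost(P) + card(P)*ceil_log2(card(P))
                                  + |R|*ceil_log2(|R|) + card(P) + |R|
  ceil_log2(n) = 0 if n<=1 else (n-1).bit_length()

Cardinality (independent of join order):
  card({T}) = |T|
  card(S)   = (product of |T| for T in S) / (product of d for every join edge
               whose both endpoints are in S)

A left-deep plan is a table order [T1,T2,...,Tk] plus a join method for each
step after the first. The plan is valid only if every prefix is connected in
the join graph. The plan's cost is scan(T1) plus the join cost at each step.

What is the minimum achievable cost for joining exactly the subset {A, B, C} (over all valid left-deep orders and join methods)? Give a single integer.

1580

Selinger DP over subsets of {A,B,C}:
  {C}: scan cost=200, card=200
  {A}: scan cost=50, card=50
  {B}: scan cost=40, card=40
  {AC}: card=100; try (A,hash)→1000, (C,merge)→2200, (A,merge)→2350, (C,hash)→3300, (C,nl)→10050, (A,nl)→10200; best=1000 via (A,hash)
  {BC}: card=320; try (B,hash)→880, (C,merge)→2120, (B,merge)→2280, (C,hash)→3280, (C,nl)→8040, (B,nl)→8200; best=880 via (B,hash)
  {AB}: card=200; try (B,hash)→580, (A,merge)→670, (B,merge)→680, (A,hash)→680, (A,nl)→2040, (B,nl)→2050; best=580 via (B,hash)
  {ABC}: card=16; try (B,hash)→1580, (A,hash)→1800, (B,merge)→2080, (C,hash)→3980, (C,merge)→4180, (A,merge)→4430 …(+3); best=1580 via (B,hash)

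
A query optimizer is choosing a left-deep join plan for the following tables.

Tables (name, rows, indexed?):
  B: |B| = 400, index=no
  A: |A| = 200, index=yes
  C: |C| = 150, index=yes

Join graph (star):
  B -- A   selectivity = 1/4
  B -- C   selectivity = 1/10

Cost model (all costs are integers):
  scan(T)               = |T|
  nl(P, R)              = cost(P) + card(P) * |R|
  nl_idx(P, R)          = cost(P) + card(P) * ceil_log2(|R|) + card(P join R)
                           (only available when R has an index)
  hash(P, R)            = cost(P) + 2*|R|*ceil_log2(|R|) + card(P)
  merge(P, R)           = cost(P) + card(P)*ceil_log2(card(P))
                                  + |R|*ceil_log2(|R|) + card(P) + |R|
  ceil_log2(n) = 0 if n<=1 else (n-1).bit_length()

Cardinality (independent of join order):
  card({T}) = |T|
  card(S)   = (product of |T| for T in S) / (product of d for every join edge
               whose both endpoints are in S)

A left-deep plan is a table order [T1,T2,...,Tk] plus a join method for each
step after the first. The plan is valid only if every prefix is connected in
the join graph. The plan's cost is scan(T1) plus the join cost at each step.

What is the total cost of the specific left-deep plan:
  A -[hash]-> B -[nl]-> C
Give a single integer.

step 1: scan A: cost=200, card=200
step 2: join B via hash
    card(P join B) = 200*400/(4) = 20000
    cost = 200 + 2*400*9 + 200 = 7600
step 3: join C via nl
    card(P join C) = 20000*150/(10) = 300000
    cost = 7600 + 20000*150 = 3007600

3007600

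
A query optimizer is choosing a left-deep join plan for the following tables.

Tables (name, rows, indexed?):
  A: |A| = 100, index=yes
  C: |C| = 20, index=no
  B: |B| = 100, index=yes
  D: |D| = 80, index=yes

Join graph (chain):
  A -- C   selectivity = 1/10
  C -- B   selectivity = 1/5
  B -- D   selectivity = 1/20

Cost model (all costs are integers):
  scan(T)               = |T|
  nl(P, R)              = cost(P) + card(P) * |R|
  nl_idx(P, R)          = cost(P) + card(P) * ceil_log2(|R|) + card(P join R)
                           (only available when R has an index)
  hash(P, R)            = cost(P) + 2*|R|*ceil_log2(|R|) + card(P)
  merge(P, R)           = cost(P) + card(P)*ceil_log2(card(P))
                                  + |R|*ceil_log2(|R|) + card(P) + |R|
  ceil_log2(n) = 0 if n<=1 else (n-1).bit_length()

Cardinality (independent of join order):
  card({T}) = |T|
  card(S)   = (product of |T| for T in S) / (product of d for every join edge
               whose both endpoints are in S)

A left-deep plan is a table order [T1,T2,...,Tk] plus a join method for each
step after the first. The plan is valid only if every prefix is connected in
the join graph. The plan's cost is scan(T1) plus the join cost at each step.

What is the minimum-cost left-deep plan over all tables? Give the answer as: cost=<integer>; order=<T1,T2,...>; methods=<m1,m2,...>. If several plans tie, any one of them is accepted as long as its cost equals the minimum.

cost=4640; order=D,B,C,A; methods=nl_idx,hash,hash

Selinger DP (subsets sized 1..n):
  {A}: scan cost=100, card=100
  {C}: scan cost=20, card=20
  {B}: scan cost=100, card=100
  {D}: scan cost=80, card=80
  {AC}: card=200; try (A,nl_idx)→360, (C,hash)→400, (A,merge)→940, (C,merge)→1020, (A,hash)→1440, (A,nl)→2020 …(+1); best=360 via (A,nl_idx)
  {BC}: card=400; try (C,hash)→400, (B,nl_idx)→560, (B,merge)→940, (C,merge)→1020, (B,hash)→1440, (B,nl)→2020 …(+1); best=400 via (C,hash)
  {BD}: card=400; try (B,nl_idx)→1040, (D,nl_idx)→1200, (D,hash)→1320, (B,merge)→1520, (D,merge)→1540, (B,hash)→1560 …(+2); best=1040 via (B,nl_idx)
  {ABC}: card=4000; try (B,hash)→1960, (A,hash)→2200, (B,merge)→2960, (A,merge)→5200, (B,nl_idx)→5760, (A,nl_idx)→7200 …(+2); best=1960 via (B,hash)
  {BCD}: card=1600; try (C,hash)→1640, (D,hash)→1920, (D,nl_idx)→4800, (D,merge)→5040, (C,merge)→5160, (C,nl)→9040 …(+1); best=1640 via (C,hash)
  {ABCD}: card=16000; try (A,hash)→4640, (D,hash)→7080, (A,merge)→21640, (A,nl_idx)→28840, (D,nl_idx)→45960, (D,merge)→54600 …(+2); best=4640 via (A,hash)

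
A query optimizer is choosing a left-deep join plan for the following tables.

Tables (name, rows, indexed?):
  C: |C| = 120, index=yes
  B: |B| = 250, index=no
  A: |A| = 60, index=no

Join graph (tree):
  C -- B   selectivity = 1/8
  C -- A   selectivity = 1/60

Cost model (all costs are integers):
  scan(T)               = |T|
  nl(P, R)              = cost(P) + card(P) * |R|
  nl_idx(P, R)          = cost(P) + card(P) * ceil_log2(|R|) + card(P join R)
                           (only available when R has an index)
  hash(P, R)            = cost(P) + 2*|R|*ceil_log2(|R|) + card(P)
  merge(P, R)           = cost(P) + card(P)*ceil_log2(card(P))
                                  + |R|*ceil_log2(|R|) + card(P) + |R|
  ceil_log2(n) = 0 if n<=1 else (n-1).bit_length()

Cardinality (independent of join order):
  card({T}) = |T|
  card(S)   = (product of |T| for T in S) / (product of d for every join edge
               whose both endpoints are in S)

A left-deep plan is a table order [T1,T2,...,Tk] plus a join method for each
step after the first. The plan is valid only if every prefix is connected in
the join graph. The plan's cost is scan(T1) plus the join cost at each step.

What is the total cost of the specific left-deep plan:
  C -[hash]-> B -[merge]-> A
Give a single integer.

53410

step 1: scan C: cost=120, card=120
step 2: join B via hash
    card(P join B) = 120*250/(8) = 3750
    cost = 120 + 2*250*8 + 120 = 4240
step 3: join A via merge
    card(P join A) = 3750*60/(60) = 3750
    cost = 4240 + 3750*12 + 60*6 + 3750 + 60 = 53410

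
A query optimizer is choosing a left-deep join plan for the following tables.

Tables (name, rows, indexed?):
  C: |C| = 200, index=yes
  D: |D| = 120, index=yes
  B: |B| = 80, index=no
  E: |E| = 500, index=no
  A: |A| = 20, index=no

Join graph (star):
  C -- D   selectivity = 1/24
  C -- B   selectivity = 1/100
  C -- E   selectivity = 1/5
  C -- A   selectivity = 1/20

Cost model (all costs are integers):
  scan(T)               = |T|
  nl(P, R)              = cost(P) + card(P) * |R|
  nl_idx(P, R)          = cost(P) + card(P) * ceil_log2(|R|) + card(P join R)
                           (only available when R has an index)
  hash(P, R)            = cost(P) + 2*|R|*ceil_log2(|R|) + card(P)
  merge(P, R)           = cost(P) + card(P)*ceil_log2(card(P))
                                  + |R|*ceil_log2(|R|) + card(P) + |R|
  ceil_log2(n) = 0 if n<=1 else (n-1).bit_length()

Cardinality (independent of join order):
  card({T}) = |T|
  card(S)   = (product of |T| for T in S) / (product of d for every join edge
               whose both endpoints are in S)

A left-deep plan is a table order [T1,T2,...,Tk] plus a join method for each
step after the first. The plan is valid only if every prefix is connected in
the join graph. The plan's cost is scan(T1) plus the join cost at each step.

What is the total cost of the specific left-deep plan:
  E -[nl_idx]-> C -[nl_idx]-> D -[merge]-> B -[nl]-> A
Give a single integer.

step 1: scan E: cost=500, card=500
step 2: join C via nl_idx
    card(P join C) = 500*200/(5) = 20000
    cost = 500 + 500*8 + 20000 = 24500
step 3: join D via nl_idx
    card(P join D) = 20000*120/(24) = 100000
    cost = 24500 + 20000*7 + 100000 = 264500
step 4: join B via merge
    card(P join B) = 100000*80/(100) = 80000
    cost = 264500 + 100000*17 + 80*7 + 100000 + 80 = 2065140
step 5: join A via nl
    card(P join A) = 80000*20/(20) = 80000
    cost = 2065140 + 80000*20 = 3665140

3665140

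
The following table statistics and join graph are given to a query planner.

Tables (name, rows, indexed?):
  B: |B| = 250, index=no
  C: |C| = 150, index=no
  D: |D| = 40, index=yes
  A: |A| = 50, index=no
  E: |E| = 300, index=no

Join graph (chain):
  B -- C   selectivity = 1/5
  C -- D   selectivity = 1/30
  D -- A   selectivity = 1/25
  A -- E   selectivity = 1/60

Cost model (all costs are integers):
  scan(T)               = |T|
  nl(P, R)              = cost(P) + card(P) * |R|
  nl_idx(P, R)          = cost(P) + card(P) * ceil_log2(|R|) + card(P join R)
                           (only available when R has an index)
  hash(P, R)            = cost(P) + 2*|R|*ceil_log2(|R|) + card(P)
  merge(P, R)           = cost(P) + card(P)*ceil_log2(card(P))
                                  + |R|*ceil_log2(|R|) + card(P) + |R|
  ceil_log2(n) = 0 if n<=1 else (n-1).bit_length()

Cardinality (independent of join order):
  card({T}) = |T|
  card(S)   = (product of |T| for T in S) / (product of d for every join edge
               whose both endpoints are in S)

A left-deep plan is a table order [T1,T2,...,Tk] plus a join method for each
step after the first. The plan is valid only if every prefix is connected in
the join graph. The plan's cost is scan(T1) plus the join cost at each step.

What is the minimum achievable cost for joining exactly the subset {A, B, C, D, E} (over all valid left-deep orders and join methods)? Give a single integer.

10730

Selinger DP over subsets of {A,B,C,D,E}:
  {B}: scan cost=250, card=250
  {C}: scan cost=150, card=150
  {D}: scan cost=40, card=40
  {A}: scan cost=50, card=50
  {E}: scan cost=300, card=300
  {BC}: card=7500; try (C,hash)→2900, (B,merge)→3750, (C,merge)→3850, (B,hash)→4300, (B,nl)→37650, (C,nl)→37750; best=2900 via (C,hash)
  {CD}: card=200; try (D,hash)→780, (D,nl_idx)→1250, (C,merge)→1670, (D,merge)→1780, (C,hash)→2480, (C,nl)→6040 …(+1); best=780 via (D,hash)
  {AD}: card=80; try (D,nl_idx)→430, (D,hash)→580, (A,merge)→670, (D,merge)→680, (A,hash)→680, (A,nl)→2040 …(+1); best=430 via (D,nl_idx)
  {AE}: card=250; try (A,hash)→1200, (E,merge)→3400, (A,merge)→3650, (E,hash)→5500, (E,nl)→15050, (A,nl)→15300; best=1200 via (A,hash)
  {BCD}: card=10000; try (B,merge)→4830, (B,hash)→4980, (D,hash)→10880, (B,nl)→50780, (D,nl_idx)→57900, (D,merge)→108180 …(+1); best=4830 via (B,merge)
  {ACD}: card=400; try (A,hash)→1580, (C,merge)→2420, (C,hash)→2910, (A,merge)→2930, (A,nl)→10780, (C,nl)→12430; best=1580 via (A,hash)
  {ADE}: card=400; try (D,hash)→1930, (D,nl_idx)→3100, (D,merge)→3730, (E,merge)→4070, (E,hash)→5910, (D,nl)→11200 …(+1); best=1930 via (D,hash)
  {ABCD}: card=20000; try (B,hash)→5980, (B,merge)→7830, (A,hash)→15430, (B,nl)→101580, (A,merge)→155180, (A,nl)→504830; best=5980 via (B,hash)
  {ACDE}: card=2000; try (C,hash)→4730, (C,merge)→7280, (E,hash)→7380, (E,merge)→8580, (C,nl)→61930, (E,nl)→121580; best=4730 via (C,hash)
  {ABCDE}: card=100000; try (B,hash)→10730, (B,merge)→30980, (E,hash)→31380, (E,merge)→328980, (B,nl)→504730, (E,nl)→6005980; best=10730 via (B,hash)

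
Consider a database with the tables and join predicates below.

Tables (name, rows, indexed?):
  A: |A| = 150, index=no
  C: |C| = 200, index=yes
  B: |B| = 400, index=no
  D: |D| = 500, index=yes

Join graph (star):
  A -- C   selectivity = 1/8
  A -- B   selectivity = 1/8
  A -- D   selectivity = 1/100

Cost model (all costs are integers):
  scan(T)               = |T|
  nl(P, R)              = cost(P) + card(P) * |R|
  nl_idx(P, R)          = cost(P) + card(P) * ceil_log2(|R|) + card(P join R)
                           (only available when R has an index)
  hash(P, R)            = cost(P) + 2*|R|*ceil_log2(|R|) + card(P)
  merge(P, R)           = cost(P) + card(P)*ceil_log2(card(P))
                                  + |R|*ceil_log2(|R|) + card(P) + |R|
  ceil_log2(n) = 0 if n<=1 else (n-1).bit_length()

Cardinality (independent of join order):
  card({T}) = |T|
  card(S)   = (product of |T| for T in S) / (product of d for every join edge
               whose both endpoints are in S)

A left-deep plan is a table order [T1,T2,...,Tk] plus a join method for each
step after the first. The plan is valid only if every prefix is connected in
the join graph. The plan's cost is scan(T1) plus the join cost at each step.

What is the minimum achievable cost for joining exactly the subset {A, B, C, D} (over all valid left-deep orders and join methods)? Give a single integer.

32150

Selinger DP over subsets of {A,B,C,D}:
  {A}: scan cost=150, card=150
  {C}: scan cost=200, card=200
  {B}: scan cost=400, card=400
  {D}: scan cost=500, card=500
  {AC}: card=3750; try (A,hash)→2800, (C,merge)→3300, (A,merge)→3350, (C,hash)→3500, (C,nl_idx)→5100, (C,nl)→30150 …(+1); best=2800 via (A,hash)
  {AB}: card=7500; try (A,hash)→3200, (B,merge)→5500, (A,merge)→5750, (B,hash)→7500, (B,nl)→60150, (A,nl)→60400; best=3200 via (A,hash)
  {AD}: card=750; try (D,nl_idx)→2250, (A,hash)→3400, (D,merge)→6500, (A,merge)→6850, (D,hash)→9300, (D,nl)→75150 …(+1); best=2250 via (D,nl_idx)
  {ABC}: card=187500; try (B,hash)→13750, (C,hash)→13900, (B,merge)→55550, (C,merge)→110000, (C,nl_idx)→250700, (B,nl)→1502800 …(+1); best=13750 via (B,hash)
  {ACD}: card=18750; try (C,hash)→6200, (C,merge)→12300, (D,hash)→15550, (C,nl_idx)→27000, (D,nl_idx)→55300, (D,merge)→56550 …(+2); best=6200 via (C,hash)
  {ABD}: card=37500; try (B,hash)→10200, (B,merge)→14500, (D,hash)→19700, (D,nl_idx)→108200, (D,merge)→113200, (B,nl)→302250 …(+1); best=10200 via (B,hash)
  {ABCD}: card=937500; try (B,hash)→32150, (C,hash)→50900, (D,hash)→210250, (B,merge)→310200, (C,merge)→649500, (C,nl_idx)→1247700 …(+5); best=32150 via (B,hash)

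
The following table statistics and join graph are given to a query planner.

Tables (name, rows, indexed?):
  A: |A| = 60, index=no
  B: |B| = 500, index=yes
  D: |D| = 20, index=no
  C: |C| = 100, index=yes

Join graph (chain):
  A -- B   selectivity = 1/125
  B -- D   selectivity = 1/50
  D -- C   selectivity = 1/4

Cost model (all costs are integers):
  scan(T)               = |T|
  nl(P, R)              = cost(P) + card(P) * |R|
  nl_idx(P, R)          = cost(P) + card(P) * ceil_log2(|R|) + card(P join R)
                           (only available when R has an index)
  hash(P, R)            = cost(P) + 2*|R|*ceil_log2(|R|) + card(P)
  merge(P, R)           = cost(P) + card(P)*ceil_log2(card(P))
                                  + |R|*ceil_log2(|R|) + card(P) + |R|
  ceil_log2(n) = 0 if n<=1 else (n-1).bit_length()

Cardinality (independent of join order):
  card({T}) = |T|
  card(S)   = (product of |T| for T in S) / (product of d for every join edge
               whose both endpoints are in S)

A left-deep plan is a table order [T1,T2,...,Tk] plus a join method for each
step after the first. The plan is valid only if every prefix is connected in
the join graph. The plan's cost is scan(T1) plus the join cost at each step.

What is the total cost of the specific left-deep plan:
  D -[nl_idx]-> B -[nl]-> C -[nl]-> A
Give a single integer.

step 1: scan D: cost=20, card=20
step 2: join B via nl_idx
    card(P join B) = 20*500/(50) = 200
    cost = 20 + 20*9 + 200 = 400
step 3: join C via nl
    card(P join C) = 200*100/(4) = 5000
    cost = 400 + 200*100 = 20400
step 4: join A via nl
    card(P join A) = 5000*60/(125) = 2400
    cost = 20400 + 5000*60 = 320400

320400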